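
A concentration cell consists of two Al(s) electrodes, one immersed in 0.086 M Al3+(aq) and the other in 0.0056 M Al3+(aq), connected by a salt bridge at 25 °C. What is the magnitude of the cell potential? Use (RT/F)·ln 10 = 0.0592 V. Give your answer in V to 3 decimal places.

For a concentration cell E°cell = 0, since both electrodes use the same couple.
The compartment with the higher Al3+(aq) concentration (0.086 M) acts as the cathode; ions are reduced there and produced at the dilute (0.0056 M) anode.
With n = 3, Ecell = −(0.0592/3)·log([dilute]/[conc]) = −(0.0592/3)·log(0.0056/0.086) = +0.023 V.

0.023 V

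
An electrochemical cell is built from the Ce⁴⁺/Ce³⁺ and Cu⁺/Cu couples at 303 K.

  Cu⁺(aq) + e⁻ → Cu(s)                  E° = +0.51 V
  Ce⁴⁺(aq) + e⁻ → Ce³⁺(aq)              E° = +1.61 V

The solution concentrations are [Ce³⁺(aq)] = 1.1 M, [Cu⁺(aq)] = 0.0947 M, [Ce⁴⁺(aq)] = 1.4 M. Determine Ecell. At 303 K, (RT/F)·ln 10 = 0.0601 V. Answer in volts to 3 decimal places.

Ce⁴⁺/Ce³⁺ is reduced (cathode, E° = +1.61 V) and Cu⁺/Cu is oxidized (anode).
E°cell = E°cat − E°an = +1.61 − (+0.51) = +1.10 V; n = 1.
The balanced reaction is Ce⁴⁺(aq) + Cu(s) → Ce³⁺(aq) + Cu⁺(aq), so Q = ([Ce³⁺(aq)]·[Cu⁺(aq)]) / [Ce⁴⁺(aq)] = 0.0744 and log Q = −1.128.
E = E° − (0.0601/n)·log Q = +1.10 − (0.0601/1)(−1.128) = +1.168 V.

+1.168 V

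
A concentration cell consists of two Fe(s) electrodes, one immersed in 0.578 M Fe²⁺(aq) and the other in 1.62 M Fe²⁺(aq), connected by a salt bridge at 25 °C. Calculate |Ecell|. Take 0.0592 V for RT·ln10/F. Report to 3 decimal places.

0.013 V

For a concentration cell E°cell = 0, since both electrodes use the same couple.
The compartment with the higher Fe²⁺(aq) concentration (1.62 M) acts as the cathode; ions are reduced there and produced at the dilute (0.578 M) anode.
With n = 2, Ecell = −(0.0592/2)·log([dilute]/[conc]) = −(0.0592/2)·log(0.578/1.62) = +0.013 V.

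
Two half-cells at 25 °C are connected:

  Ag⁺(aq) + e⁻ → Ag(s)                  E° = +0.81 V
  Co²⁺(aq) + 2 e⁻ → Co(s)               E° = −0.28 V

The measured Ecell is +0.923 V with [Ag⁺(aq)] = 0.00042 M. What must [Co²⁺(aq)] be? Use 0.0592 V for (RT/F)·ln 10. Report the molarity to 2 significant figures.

With Ag⁺/Ag at the cathode and Co²⁺/Co at the anode, E°cell = +0.81 − (−0.28) = +1.09 V (n = 2).
From the Nernst equation, log Q = n(E° − E)/0.0592 = 2·(+1.09 − (+0.923))/0.0592 = 5.642.
The balanced reaction is 2 Ag⁺(aq) + Co(s) → 2 Ag(s) + Co²⁺(aq), so Q = [Co²⁺(aq)] / [Ag⁺(aq)]^2.
Isolating [Co²⁺(aq)] in Q = 10^{5.642} yields log [Co²⁺(aq)] = −1.112, i.e. 0.077 M.

0.077 M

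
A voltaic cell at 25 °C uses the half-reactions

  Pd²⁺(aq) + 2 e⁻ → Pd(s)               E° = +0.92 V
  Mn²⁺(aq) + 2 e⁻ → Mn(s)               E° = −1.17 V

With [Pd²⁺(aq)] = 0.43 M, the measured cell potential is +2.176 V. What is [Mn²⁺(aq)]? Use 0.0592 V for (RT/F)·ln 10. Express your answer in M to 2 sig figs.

With Pd²⁺/Pd at the cathode and Mn²⁺/Mn at the anode, E°cell = +0.92 − (−1.17) = +2.09 V (n = 2).
From the Nernst equation, log Q = n(E° − E)/0.0592 = 2·(+2.09 − (+2.176))/0.0592 = −2.905.
Balancing electrons gives Pd²⁺(aq) + Mn(s) → Pd(s) + Mn²⁺(aq); thus Q = [Mn²⁺(aq)] / [Pd²⁺(aq)].
Substituting the known concentrations and solving, log [Mn²⁺(aq)] = −3.272 and [Mn²⁺(aq)] = 0.00053 M.

0.00053 M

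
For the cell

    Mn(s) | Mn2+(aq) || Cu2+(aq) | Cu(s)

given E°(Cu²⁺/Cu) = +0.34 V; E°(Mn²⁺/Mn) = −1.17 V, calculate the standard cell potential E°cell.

By convention the left-hand electrode in cell notation is the anode (oxidation) and the right-hand electrode is the cathode (reduction).
E°cell = E°(right) − E°(left) = +0.34 − (−1.17) = +1.51 V.

+1.51 V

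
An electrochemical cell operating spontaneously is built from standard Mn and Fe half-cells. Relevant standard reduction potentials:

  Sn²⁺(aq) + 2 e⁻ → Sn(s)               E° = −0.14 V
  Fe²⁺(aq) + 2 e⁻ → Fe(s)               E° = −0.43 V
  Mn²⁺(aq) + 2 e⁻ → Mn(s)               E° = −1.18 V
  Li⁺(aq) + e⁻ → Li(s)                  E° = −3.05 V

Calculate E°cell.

+0.75 V

The Fe²⁺/Fe couple has the higher E°, so Fe ion is reduced (cathode) and Mn is oxidized (anode).
E°cell = E°(cathode) − E°(anode) = −0.43 − (−1.18) = +0.75 V.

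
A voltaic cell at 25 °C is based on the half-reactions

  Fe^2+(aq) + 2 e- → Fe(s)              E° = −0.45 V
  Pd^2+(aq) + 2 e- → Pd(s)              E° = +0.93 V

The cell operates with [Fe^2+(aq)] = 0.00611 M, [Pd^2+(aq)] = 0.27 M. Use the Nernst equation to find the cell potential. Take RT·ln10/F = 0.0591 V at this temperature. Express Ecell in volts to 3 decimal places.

+1.429 V

The Pd²⁺/Pd couple has the more positive E°, so it is the cathode; Fe²⁺/Fe is the anode.
E°cell = E°cat − E°an = +0.93 − (−0.45) = +1.38 V; n = 2.
For the overall reaction Pd^2+(aq) + Fe(s) → Pd(s) + Fe^2+(aq), Q = [Fe^2+(aq)] / [Pd^2+(aq)] = 0.0226, giving log Q = −1.645.
Applying E = E° − (RT ln10/nF)·log Q gives +1.38 − (0.0591/2)(−1.645) = +1.429 V.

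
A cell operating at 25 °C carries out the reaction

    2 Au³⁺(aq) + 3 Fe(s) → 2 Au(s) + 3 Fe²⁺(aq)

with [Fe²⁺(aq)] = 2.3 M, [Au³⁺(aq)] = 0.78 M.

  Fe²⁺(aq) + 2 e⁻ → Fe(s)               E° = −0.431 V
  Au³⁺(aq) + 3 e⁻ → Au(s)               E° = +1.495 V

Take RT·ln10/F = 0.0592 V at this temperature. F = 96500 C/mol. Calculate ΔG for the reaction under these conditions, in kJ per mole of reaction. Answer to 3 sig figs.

−1110 kJ/mol

E°cell = +1.495 − (−0.431) = +1.926 V; the balanced reaction transfers n = 6 electrons.
Q = [Fe²⁺(aq)]^3 / [Au³⁺(aq)]^2 = 20, so log Q = 1.301 and E = +1.926 − (0.0592/6)(1.301) = +1.9132 V.
Then ΔG = −nFE = −6 × 96500 × +1.9132 J/mol = −1110 kJ/mol.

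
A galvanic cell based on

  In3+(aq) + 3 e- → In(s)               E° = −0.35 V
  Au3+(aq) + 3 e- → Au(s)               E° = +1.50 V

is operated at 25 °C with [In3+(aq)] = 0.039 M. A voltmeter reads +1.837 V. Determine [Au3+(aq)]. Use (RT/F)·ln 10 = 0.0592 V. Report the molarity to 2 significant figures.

0.0086 M

With Au³⁺/Au at the cathode and In³⁺/In at the anode, E°cell = +1.50 − (−0.35) = +1.85 V (n = 3).
Since E = E° − (0.0592/n)·log Q, log Q = n(E° − E)/0.0592 = 0.659.
The balanced reaction is Au3+(aq) + In(s) → Au(s) + In3+(aq), so Q = [In3+(aq)] / [Au3+(aq)].
Isolating [Au3+(aq)] in Q = 10^{0.659} yields log [Au3+(aq)] = −2.068, i.e. 0.0086 M.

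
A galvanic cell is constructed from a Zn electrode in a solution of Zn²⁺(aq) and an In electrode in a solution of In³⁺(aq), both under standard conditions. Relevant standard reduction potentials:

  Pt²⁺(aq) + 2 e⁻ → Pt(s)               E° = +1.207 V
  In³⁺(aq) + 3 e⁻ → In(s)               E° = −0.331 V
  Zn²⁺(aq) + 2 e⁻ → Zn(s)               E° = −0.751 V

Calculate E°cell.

Of the two couples in this cell, the one with the more positive reduction potential is reduced at the cathode: here that is In³⁺/In (−0.331 V); Zn²⁺/Zn (−0.751 V) is the anode.
E°cell = E°(cathode) − E°(anode) = −0.331 − (−0.751) = +0.420 V.

+0.420 V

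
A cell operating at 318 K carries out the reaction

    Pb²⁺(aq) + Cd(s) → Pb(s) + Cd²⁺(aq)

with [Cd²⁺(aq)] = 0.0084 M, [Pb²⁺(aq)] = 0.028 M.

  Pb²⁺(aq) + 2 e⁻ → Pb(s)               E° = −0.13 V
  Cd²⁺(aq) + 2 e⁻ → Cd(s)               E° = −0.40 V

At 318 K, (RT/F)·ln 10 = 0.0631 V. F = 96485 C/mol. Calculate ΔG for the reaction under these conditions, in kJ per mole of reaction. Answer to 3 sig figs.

With Pb²⁺/Pb reduced at the cathode, E°cell = −0.13 − (−0.40) = +0.27 V and n = 2.
The reaction quotient is [Cd²⁺(aq)] / [Pb²⁺(aq)] = 0.3; by Nernst, E = +0.27 − (0.0631/2)(−0.523) = +0.2865 V.
Finally ΔG = −nFE = −(2)(96485 C/mol)(+0.2865 V) = −55.3 kJ/mol.

−55.3 kJ/mol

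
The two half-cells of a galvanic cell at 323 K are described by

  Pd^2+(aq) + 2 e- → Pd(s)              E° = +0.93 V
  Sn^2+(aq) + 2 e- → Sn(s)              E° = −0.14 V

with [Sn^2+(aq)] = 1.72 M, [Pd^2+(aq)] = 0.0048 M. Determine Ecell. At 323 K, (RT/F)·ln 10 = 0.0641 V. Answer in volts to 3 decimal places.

The Pd²⁺/Pd couple has the more positive E°, so it is the cathode; Sn²⁺/Sn is the anode.
The standard potential is +0.93 − (−0.14) = +1.07 V and the balanced reaction transfers n = 2 electrons.
The balanced reaction is Pd^2+(aq) + Sn(s) → Pd(s) + Sn^2+(aq), so Q = [Sn^2+(aq)] / [Pd^2+(aq)] = 358 and log Q = 2.554.
By the Nernst equation, E = +1.07 − (0.0641/2)·(2.554) = +0.988 V.

+0.988 V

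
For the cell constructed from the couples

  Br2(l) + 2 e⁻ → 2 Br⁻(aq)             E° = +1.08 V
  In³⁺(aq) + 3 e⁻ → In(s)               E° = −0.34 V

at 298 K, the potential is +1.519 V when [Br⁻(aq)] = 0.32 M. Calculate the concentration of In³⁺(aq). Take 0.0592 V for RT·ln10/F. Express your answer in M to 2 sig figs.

0.00029 M

Br₂/Br⁻ is the cathode (higher E°); E°cell = +1.08 − (−0.34) = +1.42 V with n = 6.
Since E = E° − (0.0592/n)·log Q, log Q = n(E° − E)/0.0592 = −10.034.
Balancing electrons gives 3 Br2(l) + 2 In(s) → 6 Br⁻(aq) + 2 In³⁺(aq); thus Q = [Br⁻(aq)]^6·[In³⁺(aq)]^2.
Substituting the known concentrations and solving, log [In³⁺(aq)] = −3.532 and [In³⁺(aq)] = 0.00029 M.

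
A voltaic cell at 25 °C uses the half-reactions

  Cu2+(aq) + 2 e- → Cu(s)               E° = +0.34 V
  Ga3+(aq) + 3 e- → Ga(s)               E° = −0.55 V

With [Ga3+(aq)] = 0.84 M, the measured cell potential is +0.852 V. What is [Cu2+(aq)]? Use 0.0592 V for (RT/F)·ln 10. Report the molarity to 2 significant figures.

0.046 M

With Cu²⁺/Cu at the cathode and Ga³⁺/Ga at the anode, E°cell = +0.34 − (−0.55) = +0.89 V (n = 6).
Rearranging E = E° − (0.0592/n)·log Q gives log Q = 6(+0.89 − (+0.852))/0.0592 = 3.851.
The balanced reaction is 3 Cu2+(aq) + 2 Ga(s) → 3 Cu(s) + 2 Ga3+(aq), so Q = [Ga3+(aq)]^2 / [Cu2+(aq)]^3.
Substituting the known concentrations and solving, log [Cu2+(aq)] = −1.334 and [Cu2+(aq)] = 0.046 M.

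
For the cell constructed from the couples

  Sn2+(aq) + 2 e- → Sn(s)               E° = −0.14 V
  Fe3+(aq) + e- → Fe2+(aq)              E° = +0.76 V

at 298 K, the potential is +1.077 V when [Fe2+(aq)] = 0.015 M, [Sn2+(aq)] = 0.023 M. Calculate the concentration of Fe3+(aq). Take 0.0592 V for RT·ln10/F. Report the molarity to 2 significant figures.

The Fe³⁺/Fe²⁺ couple has the larger reduction potential, so it is the cathode: E°cell = +0.76 − (−0.14) = +0.90 V and n = 2.
Since E = E° − (0.0592/n)·log Q, log Q = n(E° − E)/0.0592 = −5.980.
The balanced reaction is 2 Fe3+(aq) + Sn(s) → 2 Fe2+(aq) + Sn2+(aq), so Q = ([Fe2+(aq)]^2·[Sn2+(aq)]) / [Fe3+(aq)]^2.
Isolating [Fe3+(aq)] in Q = 10^{−5.980} yields log [Fe3+(aq)] = 0.347, i.e. 2.2 M.

2.2 M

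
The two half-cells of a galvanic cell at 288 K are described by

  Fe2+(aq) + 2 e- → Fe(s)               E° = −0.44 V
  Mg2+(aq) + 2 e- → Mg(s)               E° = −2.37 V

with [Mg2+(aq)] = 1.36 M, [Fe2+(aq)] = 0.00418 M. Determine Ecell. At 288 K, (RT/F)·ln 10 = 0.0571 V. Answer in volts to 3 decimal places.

+1.858 V

The Fe²⁺/Fe couple has the more positive E°, so it is the cathode; Mg²⁺/Mg is the anode.
E°cell = E°cat − E°an = −0.44 − (−2.37) = +1.93 V; n = 2.
For the overall reaction Fe2+(aq) + Mg(s) → Fe(s) + Mg2+(aq), Q = [Mg2+(aq)] / [Fe2+(aq)] = 325, giving log Q = 2.512.
By the Nernst equation, E = +1.93 − (0.0571/2)·(2.512) = +1.858 V.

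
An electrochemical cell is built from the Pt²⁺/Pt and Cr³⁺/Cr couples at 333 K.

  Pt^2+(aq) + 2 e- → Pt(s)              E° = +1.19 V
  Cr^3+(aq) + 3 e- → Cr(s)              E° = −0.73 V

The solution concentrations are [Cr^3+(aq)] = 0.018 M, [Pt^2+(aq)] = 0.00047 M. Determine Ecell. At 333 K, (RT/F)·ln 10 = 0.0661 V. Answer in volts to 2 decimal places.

The Pt²⁺/Pt couple has the more positive E°, so it is the cathode; Cr³⁺/Cr is the anode.
The standard potential is +1.19 − (−0.73) = +1.92 V and the balanced reaction transfers n = 6 electrons.
The balanced reaction is 3 Pt^2+(aq) + 2 Cr(s) → 3 Pt(s) + 2 Cr^3+(aq), so Q = [Cr^3+(aq)]^2 / [Pt^2+(aq)]^3 = 3.12×10^6 and log Q = 6.494.
By the Nernst equation, E = +1.92 − (0.0661/6)·(6.494) = +1.85 V.

+1.85 V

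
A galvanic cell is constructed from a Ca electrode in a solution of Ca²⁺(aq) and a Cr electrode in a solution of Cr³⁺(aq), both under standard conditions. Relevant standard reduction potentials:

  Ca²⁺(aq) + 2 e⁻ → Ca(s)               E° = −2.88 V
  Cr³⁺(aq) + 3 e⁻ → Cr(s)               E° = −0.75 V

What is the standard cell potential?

+2.13 V

The Cr³⁺/Cr couple has the higher E°, so Cr ion is reduced (cathode) and Ca is oxidized (anode).
E°cell = E°(cathode) − E°(anode) = −0.75 − (−2.88) = +2.13 V.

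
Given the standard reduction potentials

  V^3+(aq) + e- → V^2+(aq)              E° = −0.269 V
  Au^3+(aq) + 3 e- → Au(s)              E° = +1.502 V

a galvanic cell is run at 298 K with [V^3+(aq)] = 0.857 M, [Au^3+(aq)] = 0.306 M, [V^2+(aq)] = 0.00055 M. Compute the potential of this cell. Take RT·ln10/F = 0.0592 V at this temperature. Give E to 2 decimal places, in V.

Au³⁺/Au is reduced (cathode, E° = +1.502 V) and V³⁺/V²⁺ is oxidized (anode).
E°cell = +1.502 − (−0.269) = +1.771 V, with n = 3 electrons transferred.
For the overall reaction Au^3+(aq) + 3 V^2+(aq) → Au(s) + 3 V^3+(aq), Q = [V^3+(aq)]^3 / ([Au^3+(aq)]·[V^2+(aq)]^3) = 1.24×10^10, giving log Q = 10.092.
By the Nernst equation, E = +1.771 − (0.0592/3)·(10.092) = +1.57 V.

+1.57 V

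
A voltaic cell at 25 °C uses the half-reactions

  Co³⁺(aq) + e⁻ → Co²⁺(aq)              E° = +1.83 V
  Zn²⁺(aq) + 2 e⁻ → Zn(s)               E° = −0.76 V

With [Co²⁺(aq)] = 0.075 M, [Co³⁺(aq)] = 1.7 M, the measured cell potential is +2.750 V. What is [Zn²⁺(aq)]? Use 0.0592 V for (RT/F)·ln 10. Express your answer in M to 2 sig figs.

Co³⁺/Co²⁺ is the cathode (higher E°); E°cell = +1.83 − (−0.76) = +2.59 V with n = 2.
From the Nernst equation, log Q = n(E° − E)/0.0592 = 2·(+2.59 − (+2.750))/0.0592 = −5.405.
The balanced reaction is 2 Co³⁺(aq) + Zn(s) → 2 Co²⁺(aq) + Zn²⁺(aq), so Q = ([Co²⁺(aq)]^2·[Zn²⁺(aq)]) / [Co³⁺(aq)]^2.
Isolating [Zn²⁺(aq)] in Q = 10^{−5.405} yields log [Zn²⁺(aq)] = −2.694, i.e. 0.0020 M.

0.0020 M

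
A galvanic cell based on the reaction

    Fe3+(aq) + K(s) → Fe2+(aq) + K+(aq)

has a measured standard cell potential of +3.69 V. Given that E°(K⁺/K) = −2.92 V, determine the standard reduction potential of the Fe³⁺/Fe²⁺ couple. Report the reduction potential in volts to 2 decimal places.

+0.77 V

In the reaction as written the Fe³⁺/Fe²⁺ couple is reduced (cathode) and K⁺/K is oxidized (anode), so E°cell = E°(Fe³⁺/Fe²⁺) − E°(K⁺/K).
E°(Fe³⁺/Fe²⁺) = E°cell + E°(anode) = +3.69 + (−2.92) = +0.77 V.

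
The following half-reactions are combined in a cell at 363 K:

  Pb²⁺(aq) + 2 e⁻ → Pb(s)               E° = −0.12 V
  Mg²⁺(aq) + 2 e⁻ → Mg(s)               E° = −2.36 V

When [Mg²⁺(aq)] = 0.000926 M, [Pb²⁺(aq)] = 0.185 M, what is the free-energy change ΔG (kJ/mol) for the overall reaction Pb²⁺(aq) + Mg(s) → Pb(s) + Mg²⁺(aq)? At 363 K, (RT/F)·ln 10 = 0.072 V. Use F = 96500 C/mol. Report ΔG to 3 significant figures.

−448 kJ/mol

E°cell = −0.12 − (−2.36) = +2.24 V; the balanced reaction transfers n = 2 electrons.
The reaction quotient is [Mg²⁺(aq)] / [Pb²⁺(aq)] = 0.00501; by Nernst, E = +2.24 − (0.072/2)(−2.301) = +2.3228 V.
Then ΔG = −nFE = −2 × 96500 × +2.3228 J/mol = −448 kJ/mol.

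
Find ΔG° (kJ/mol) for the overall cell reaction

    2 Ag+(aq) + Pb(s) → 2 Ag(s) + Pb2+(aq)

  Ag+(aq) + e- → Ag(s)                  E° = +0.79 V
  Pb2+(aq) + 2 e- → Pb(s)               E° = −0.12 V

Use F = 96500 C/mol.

In the reaction as written Ag+(aq) is reduced, so the Ag⁺/Ag couple is the cathode and Pb²⁺/Pb is the anode.
E°cell = +0.79 − (−0.12) = +0.91 V; balancing electrons gives n = 2.
ΔG° = −nFE°cell = −(2)(96500)(+0.91) J/mol = −176 kJ/mol.

−176 kJ/mol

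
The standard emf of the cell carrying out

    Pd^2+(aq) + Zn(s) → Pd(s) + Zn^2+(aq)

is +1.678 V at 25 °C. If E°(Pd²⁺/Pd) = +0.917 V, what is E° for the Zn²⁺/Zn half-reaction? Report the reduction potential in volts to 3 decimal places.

In the reaction as written the Pd²⁺/Pd couple is reduced (cathode) and Zn²⁺/Zn is oxidized (anode), so E°cell = E°(Pd²⁺/Pd) − E°(Zn²⁺/Zn).
E°(Zn²⁺/Zn) = E°(cathode) − E°cell = +0.917 − (+1.678) = −0.761 V.

−0.761 V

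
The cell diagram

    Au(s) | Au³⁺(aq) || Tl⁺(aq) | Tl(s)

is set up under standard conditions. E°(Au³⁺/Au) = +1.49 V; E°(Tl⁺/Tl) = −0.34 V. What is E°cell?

−1.83 V

By convention the left-hand electrode in cell notation is the anode (oxidation) and the right-hand electrode is the cathode (reduction).
E°cell = E°(right) − E°(left) = −0.34 − (+1.49) = −1.83 V.
The negative sign shows that, as written, the cell would require an external voltage to drive the reaction.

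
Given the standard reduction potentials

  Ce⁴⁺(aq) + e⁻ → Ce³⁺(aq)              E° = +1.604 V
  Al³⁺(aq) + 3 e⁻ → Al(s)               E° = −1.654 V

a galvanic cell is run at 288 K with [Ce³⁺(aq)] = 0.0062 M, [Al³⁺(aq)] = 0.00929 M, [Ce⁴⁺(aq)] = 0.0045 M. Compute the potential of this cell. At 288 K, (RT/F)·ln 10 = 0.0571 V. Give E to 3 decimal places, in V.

+3.289 V

Ce⁴⁺/Ce³⁺ is reduced (cathode, E° = +1.604 V) and Al³⁺/Al is oxidized (anode).
E°cell = +1.604 − (−1.654) = +3.258 V, with n = 3 electrons transferred.
For the overall reaction 3 Ce⁴⁺(aq) + Al(s) → 3 Ce³⁺(aq) + Al³⁺(aq), Q = ([Ce³⁺(aq)]^3·[Al³⁺(aq)]) / [Ce⁴⁺(aq)]^3 = 0.0243, giving log Q = −1.614.
E = E° − (0.0571/n)·log Q = +3.258 − (0.0571/3)(−1.614) = +3.289 V.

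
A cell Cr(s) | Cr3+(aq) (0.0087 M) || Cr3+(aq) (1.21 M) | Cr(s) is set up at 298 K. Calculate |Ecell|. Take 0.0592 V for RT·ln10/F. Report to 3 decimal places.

For a concentration cell E°cell = 0, since both electrodes use the same couple.
The compartment with the higher Cr3+(aq) concentration (1.21 M) acts as the cathode; ions are reduced there and produced at the dilute (0.0087 M) anode.
With n = 3, Ecell = −(0.0592/3)·log([dilute]/[conc]) = −(0.0592/3)·log(0.0087/1.21) = +0.042 V.

0.042 V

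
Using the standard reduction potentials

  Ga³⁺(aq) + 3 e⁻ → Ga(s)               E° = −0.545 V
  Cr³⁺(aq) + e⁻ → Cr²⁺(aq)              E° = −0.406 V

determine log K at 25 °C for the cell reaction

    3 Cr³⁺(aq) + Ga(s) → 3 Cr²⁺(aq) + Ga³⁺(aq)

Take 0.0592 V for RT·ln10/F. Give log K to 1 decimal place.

The Cr³⁺/Cr²⁺ couple is reduced (cathode); E°cell = −0.406 − (−0.545) = +0.139 V with n = 3.
At equilibrium E = 0, so log K = nE°cell / 0.0592 = (3)(+0.139) / 0.0592 = 7.0.

log K = 7.0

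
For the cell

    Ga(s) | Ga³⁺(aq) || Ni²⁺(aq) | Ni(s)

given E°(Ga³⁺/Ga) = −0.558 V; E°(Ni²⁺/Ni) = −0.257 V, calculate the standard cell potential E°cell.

By convention the left-hand electrode in cell notation is the anode (oxidation) and the right-hand electrode is the cathode (reduction).
E°cell = E°(right) − E°(left) = −0.257 − (−0.558) = +0.301 V.

+0.301 V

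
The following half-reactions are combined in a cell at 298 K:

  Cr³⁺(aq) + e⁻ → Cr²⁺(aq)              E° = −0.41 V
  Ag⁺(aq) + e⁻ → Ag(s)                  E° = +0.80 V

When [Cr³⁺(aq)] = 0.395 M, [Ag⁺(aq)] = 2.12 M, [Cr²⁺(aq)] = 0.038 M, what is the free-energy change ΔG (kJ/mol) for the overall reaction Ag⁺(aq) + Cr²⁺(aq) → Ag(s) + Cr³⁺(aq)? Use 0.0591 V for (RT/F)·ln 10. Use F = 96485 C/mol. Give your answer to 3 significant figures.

−113 kJ/mol

E°cell = +0.80 − (−0.41) = +1.21 V; the balanced reaction transfers n = 1 electron.
Q = [Cr³⁺(aq)] / ([Ag⁺(aq)]·[Cr²⁺(aq)]) = 4.9, so log Q = 0.690 and E = +1.21 − (0.0591/1)(0.690) = +1.1692 V.
Finally ΔG = −nFE = −(1)(96485 C/mol)(+1.1692 V) = −113 kJ/mol.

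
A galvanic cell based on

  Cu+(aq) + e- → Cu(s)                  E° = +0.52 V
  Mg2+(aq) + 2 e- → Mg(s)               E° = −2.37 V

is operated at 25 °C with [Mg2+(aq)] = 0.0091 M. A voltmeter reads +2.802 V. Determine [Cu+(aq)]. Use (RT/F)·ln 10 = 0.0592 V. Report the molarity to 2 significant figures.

0.0031 M

The Cu⁺/Cu couple has the larger reduction potential, so it is the cathode: E°cell = +0.52 − (−2.37) = +2.89 V and n = 2.
Rearranging E = E° − (0.0592/n)·log Q gives log Q = 2(+2.89 − (+2.802))/0.0592 = 2.973.
Balancing electrons gives 2 Cu+(aq) + Mg(s) → 2 Cu(s) + Mg2+(aq); thus Q = [Mg2+(aq)] / [Cu+(aq)]^2.
Substituting the known concentrations and solving, log [Cu+(aq)] = −2.507 and [Cu+(aq)] = 0.0031 M.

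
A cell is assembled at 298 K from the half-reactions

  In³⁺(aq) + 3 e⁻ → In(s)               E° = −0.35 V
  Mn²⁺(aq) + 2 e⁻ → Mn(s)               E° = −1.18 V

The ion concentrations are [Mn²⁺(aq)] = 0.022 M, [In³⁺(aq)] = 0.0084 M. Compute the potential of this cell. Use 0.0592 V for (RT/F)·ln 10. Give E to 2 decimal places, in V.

Since E°(In³⁺/In) > E°(Mn²⁺/Mn), In³⁺/In serves as the cathode.
E°cell = −0.35 − (−1.18) = +0.83 V, with n = 6 electrons transferred.
Balancing gives 2 In³⁺(aq) + 3 Mn(s) → 2 In(s) + 3 Mn²⁺(aq); hence Q = [Mn²⁺(aq)]^3 / [In³⁺(aq)]^2 = 0.151 (log Q = −0.821).
Applying E = E° − (RT ln10/nF)·log Q gives +0.83 − (0.0592/6)(−0.821) = +0.84 V.

+0.84 V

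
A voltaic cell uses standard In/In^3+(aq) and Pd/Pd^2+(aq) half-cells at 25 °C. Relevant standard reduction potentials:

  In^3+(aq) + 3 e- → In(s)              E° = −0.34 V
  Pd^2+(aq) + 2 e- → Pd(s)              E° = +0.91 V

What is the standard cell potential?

+1.25 V

The Pd²⁺/Pd couple has the higher E°, so Pd ion is reduced (cathode) and In is oxidized (anode).
E°cell = E°(cathode) − E°(anode) = +0.91 − (−0.34) = +1.25 V.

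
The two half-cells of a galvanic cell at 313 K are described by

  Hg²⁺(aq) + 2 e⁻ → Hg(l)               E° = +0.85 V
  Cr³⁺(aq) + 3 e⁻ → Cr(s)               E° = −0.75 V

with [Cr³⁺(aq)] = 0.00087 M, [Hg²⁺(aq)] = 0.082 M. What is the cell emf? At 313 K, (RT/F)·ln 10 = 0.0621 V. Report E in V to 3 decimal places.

The Hg²⁺/Hg couple has the more positive E°, so it is the cathode; Cr³⁺/Cr is the anode.
The standard potential is +0.85 − (−0.75) = +1.60 V and the balanced reaction transfers n = 6 electrons.
For the overall reaction 3 Hg²⁺(aq) + 2 Cr(s) → 3 Hg(l) + 2 Cr³⁺(aq), Q = [Cr³⁺(aq)]^2 / [Hg²⁺(aq)]^3 = 0.00137, giving log Q = −2.862.
Applying E = E° − (RT ln10/nF)·log Q gives +1.60 − (0.0621/6)(−2.862) = +1.630 V.

+1.630 V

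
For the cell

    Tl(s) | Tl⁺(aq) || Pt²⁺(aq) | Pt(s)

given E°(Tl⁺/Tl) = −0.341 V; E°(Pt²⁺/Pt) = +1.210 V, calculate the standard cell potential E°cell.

+1.551 V

By convention the left-hand electrode in cell notation is the anode (oxidation) and the right-hand electrode is the cathode (reduction).
E°cell = E°(right) − E°(left) = +1.210 − (−0.341) = +1.551 V.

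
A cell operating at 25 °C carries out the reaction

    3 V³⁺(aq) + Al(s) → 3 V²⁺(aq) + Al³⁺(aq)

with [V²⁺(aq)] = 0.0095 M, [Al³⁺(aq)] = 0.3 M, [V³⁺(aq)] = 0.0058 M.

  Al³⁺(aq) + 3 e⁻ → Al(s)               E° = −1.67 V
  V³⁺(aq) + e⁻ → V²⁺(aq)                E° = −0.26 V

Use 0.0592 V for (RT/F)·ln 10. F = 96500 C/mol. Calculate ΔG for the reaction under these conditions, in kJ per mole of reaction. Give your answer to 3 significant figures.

−408 kJ/mol

E°cell = −0.26 − (−1.67) = +1.41 V; the balanced reaction transfers n = 3 electrons.
Here Q = ([V²⁺(aq)]^3·[Al³⁺(aq)]) / [V³⁺(aq)]^3 = 1.32 (log Q = 0.120), giving E = +1.41 − (0.0592/3)·(0.120) = +1.4076 V.
Finally ΔG = −nFE = −(3)(96500 C/mol)(+1.4076 V) = −408 kJ/mol.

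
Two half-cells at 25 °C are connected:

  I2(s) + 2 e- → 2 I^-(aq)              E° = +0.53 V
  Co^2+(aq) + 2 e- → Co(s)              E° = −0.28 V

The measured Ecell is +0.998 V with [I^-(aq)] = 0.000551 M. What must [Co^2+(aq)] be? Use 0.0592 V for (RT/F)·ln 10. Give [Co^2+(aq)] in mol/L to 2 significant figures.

1.5 M

With I₂/I⁻ at the cathode and Co²⁺/Co at the anode, E°cell = +0.53 − (−0.28) = +0.81 V (n = 2).
Since E = E° − (0.0592/n)·log Q, log Q = n(E° − E)/0.0592 = −6.351.
For I2(s) + Co(s) → 2 I^-(aq) + Co^2+(aq), the reaction quotient is Q = [I^-(aq)]^2·[Co^2+(aq)].
Isolating [Co^2+(aq)] in Q = 10^{−6.351} yields log [Co^2+(aq)] = 0.167, i.e. 1.5 M.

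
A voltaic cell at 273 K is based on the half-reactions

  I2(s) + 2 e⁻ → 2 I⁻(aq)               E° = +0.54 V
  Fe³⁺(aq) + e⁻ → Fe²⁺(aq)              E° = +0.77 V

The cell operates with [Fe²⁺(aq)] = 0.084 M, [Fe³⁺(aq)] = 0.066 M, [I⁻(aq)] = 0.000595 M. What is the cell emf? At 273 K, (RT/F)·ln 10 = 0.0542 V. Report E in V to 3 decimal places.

Since E°(Fe³⁺/Fe²⁺) > E°(I₂/I⁻), Fe³⁺/Fe²⁺ serves as the cathode.
E°cell = +0.77 − (+0.54) = +0.23 V, with n = 2 electrons transferred.
The balanced reaction is 2 Fe³⁺(aq) + 2 I⁻(aq) → 2 Fe²⁺(aq) + I2(s), so Q = [Fe²⁺(aq)]^2 / ([Fe³⁺(aq)]^2·[I⁻(aq)]^2) = 4.58×10^6 and log Q = 6.660.
E = E° − (0.0542/n)·log Q = +0.23 − (0.0542/2)(6.660) = +0.050 V.

+0.050 V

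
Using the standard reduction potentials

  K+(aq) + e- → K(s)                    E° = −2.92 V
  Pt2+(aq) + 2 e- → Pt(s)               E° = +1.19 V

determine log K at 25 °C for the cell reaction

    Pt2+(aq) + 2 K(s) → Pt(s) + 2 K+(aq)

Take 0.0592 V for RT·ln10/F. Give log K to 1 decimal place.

log K = 138.9

The Pt²⁺/Pt couple is reduced (cathode); E°cell = +1.19 − (−2.92) = +4.11 V with n = 2.
At equilibrium E = 0, so log K = nE°cell / 0.0592 = (2)(+4.11) / 0.0592 = 138.9.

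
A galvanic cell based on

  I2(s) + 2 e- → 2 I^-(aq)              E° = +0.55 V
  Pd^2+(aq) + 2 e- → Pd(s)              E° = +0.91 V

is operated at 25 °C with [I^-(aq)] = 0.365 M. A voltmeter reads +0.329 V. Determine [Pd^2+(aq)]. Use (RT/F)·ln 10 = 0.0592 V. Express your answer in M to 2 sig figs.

0.67 M

Pd²⁺/Pd is the cathode (higher E°); E°cell = +0.91 − (+0.55) = +0.36 V with n = 2.
Rearranging E = E° − (0.0592/n)·log Q gives log Q = 2(+0.36 − (+0.329))/0.0592 = 1.047.
The balanced reaction is Pd^2+(aq) + 2 I^-(aq) → Pd(s) + I2(s), so Q = 1 / ([Pd^2+(aq)]·[I^-(aq)]^2).
Isolating [Pd^2+(aq)] in Q = 10^{1.047} yields log [Pd^2+(aq)] = −0.172, i.e. 0.67 M.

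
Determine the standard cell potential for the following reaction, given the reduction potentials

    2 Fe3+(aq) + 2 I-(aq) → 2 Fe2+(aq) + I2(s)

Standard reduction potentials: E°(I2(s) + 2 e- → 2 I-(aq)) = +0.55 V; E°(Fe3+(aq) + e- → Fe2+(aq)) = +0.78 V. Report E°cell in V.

+0.23 V

Fe3+(aq) gains electrons, so the Fe³⁺/Fe²⁺ couple is the cathode; the I₂/I⁻ couple is the anode.
E°cell = E°(cathode) − E°(anode) = +0.78 − (+0.55) = +0.23 V.
The positive value indicates the reaction is spontaneous as written.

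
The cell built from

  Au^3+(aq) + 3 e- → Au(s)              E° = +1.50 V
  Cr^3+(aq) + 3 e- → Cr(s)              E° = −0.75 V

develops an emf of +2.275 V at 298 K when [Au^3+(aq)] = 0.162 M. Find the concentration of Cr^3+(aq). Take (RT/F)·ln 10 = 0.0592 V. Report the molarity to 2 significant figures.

0.0088 M

Au³⁺/Au is the cathode (higher E°); E°cell = +1.50 − (−0.75) = +2.25 V with n = 3.
From the Nernst equation, log Q = n(E° − E)/0.0592 = 3·(+2.25 − (+2.275))/0.0592 = −1.267.
The balanced reaction is Au^3+(aq) + Cr(s) → Au(s) + Cr^3+(aq), so Q = [Cr^3+(aq)] / [Au^3+(aq)].
Substituting the known concentrations and solving, log [Cr^3+(aq)] = −2.057 and [Cr^3+(aq)] = 0.0088 M.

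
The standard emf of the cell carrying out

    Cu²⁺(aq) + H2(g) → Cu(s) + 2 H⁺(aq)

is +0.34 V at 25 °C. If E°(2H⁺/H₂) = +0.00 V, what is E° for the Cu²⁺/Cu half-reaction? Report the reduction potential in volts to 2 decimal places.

+0.34 V

In the reaction as written the Cu²⁺/Cu couple is reduced (cathode) and 2H⁺/H₂ is oxidized (anode), so E°cell = E°(Cu²⁺/Cu) − E°(2H⁺/H₂).
E°(Cu²⁺/Cu) = E°cell + E°(anode) = +0.34 + (+0.00) = +0.34 V.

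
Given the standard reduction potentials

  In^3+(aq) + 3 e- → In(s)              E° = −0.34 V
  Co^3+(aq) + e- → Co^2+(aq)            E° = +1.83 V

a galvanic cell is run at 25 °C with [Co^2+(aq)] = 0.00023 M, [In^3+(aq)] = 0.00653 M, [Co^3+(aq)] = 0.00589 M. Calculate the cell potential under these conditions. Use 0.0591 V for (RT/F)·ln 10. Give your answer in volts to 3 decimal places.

+2.296 V

Co³⁺/Co²⁺ is reduced (cathode, E° = +1.83 V) and In³⁺/In is oxidized (anode).
E°cell = E°cat − E°an = +1.83 − (−0.34) = +2.17 V; n = 3.
For the overall reaction 3 Co^3+(aq) + In(s) → 3 Co^2+(aq) + In^3+(aq), Q = ([Co^2+(aq)]^3·[In^3+(aq)]) / [Co^3+(aq)]^3 = 3.89×10^−7, giving log Q = −6.410.
By the Nernst equation, E = +2.17 − (0.0591/3)·(−6.410) = +2.296 V.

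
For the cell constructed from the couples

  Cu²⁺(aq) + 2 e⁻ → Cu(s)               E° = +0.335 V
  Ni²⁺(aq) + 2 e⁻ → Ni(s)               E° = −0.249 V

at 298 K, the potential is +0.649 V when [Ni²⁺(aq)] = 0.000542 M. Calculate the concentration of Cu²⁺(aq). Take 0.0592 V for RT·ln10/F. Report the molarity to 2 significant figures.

0.085 M

The Cu²⁺/Cu couple has the larger reduction potential, so it is the cathode: E°cell = +0.335 − (−0.249) = +0.584 V and n = 2.
Rearranging E = E° − (0.0592/n)·log Q gives log Q = 2(+0.584 − (+0.649))/0.0592 = −2.196.
Balancing electrons gives Cu²⁺(aq) + Ni(s) → Cu(s) + Ni²⁺(aq); thus Q = [Ni²⁺(aq)] / [Cu²⁺(aq)].
Isolating [Cu²⁺(aq)] in Q = 10^{−2.196} yields log [Cu²⁺(aq)] = −1.070, i.e. 0.085 M.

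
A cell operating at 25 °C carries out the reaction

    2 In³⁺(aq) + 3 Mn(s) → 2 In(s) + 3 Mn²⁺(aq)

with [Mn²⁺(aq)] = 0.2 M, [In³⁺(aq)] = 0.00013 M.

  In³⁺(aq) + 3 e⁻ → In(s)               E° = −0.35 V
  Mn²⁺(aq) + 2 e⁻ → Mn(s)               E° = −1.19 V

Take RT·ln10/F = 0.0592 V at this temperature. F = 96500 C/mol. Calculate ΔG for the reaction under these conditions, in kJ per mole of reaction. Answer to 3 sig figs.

E°cell = −0.35 − (−1.19) = +0.84 V; the balanced reaction transfers n = 6 electrons.
Here Q = [Mn²⁺(aq)]^3 / [In³⁺(aq)]^2 = 4.73×10^5 (log Q = 5.675), giving E = +0.84 − (0.0592/6)·(5.675) = +0.7840 V.
ΔG = −nFE = −(6)(96500)(+0.7840) J/mol = −454 kJ/mol.

−454 kJ/mol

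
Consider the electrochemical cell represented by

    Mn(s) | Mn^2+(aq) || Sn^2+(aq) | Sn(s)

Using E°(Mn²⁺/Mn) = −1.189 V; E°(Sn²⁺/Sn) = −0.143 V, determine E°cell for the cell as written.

By convention the left-hand electrode in cell notation is the anode (oxidation) and the right-hand electrode is the cathode (reduction).
E°cell = E°(right) − E°(left) = −0.143 − (−1.189) = +1.046 V.

+1.046 V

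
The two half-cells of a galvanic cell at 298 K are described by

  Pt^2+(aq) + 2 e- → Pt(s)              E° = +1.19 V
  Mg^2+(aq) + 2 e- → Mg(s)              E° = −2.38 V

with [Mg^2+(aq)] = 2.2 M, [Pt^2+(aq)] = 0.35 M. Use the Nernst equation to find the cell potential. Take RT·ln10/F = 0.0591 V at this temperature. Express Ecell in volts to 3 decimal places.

Pt²⁺/Pt is reduced (cathode, E° = +1.19 V) and Mg²⁺/Mg is oxidized (anode).
E°cell = +1.19 − (−2.38) = +3.57 V, with n = 2 electrons transferred.
Balancing gives Pt^2+(aq) + Mg(s) → Pt(s) + Mg^2+(aq); hence Q = [Mg^2+(aq)] / [Pt^2+(aq)] = 6.29 (log Q = 0.798).
E = E° − (0.0591/n)·log Q = +3.57 − (0.0591/2)(0.798) = +3.546 V.

+3.546 V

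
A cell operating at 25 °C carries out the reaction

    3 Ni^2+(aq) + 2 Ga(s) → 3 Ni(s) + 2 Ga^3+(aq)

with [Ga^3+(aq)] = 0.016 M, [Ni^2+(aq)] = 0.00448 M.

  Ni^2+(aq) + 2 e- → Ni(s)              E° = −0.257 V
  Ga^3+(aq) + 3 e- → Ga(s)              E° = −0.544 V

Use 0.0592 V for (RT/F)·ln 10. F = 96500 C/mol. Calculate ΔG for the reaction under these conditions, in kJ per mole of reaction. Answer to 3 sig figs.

The standard cell potential is −0.257 − (−0.544) = +0.287 V, with n = 6 electrons in the balanced equation.
Here Q = [Ga^3+(aq)]^2 / [Ni^2+(aq)]^3 = 2.85×10^3 (log Q = 3.454), giving E = +0.287 − (0.0592/6)·(3.454) = +0.2529 V.
Finally ΔG = −nFE = −(6)(96500 C/mol)(+0.2529 V) = −146 kJ/mol.

−146 kJ/mol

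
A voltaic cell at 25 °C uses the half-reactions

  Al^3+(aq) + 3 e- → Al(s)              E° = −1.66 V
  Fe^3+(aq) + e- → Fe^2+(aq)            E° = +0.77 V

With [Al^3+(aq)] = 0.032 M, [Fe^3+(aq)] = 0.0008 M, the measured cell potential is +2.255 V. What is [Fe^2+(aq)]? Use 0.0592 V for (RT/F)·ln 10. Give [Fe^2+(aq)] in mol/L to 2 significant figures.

2.3 M

Fe³⁺/Fe²⁺ is the cathode (higher E°); E°cell = +0.77 − (−1.66) = +2.43 V with n = 3.
Rearranging E = E° − (0.0592/n)·log Q gives log Q = 3(+2.43 − (+2.255))/0.0592 = 8.868.
For 3 Fe^3+(aq) + Al(s) → 3 Fe^2+(aq) + Al^3+(aq), the reaction quotient is Q = ([Fe^2+(aq)]^3·[Al^3+(aq)]) / [Fe^3+(aq)]^3.
Substituting the known concentrations and solving, log [Fe^2+(aq)] = 0.357 and [Fe^2+(aq)] = 2.3 M.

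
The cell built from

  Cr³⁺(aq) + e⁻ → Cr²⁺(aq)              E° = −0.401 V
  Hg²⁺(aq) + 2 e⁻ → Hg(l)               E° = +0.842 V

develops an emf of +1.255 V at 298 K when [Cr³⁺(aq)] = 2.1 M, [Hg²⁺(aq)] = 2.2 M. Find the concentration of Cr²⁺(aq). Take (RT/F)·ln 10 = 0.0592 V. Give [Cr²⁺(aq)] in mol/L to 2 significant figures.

2.3 M

Hg²⁺/Hg is the cathode (higher E°); E°cell = +0.842 − (−0.401) = +1.243 V with n = 2.
Rearranging E = E° − (0.0592/n)·log Q gives log Q = 2(+1.243 − (+1.255))/0.0592 = −0.405.
For Hg²⁺(aq) + 2 Cr²⁺(aq) → Hg(l) + 2 Cr³⁺(aq), the reaction quotient is Q = [Cr³⁺(aq)]^2 / ([Hg²⁺(aq)]·[Cr²⁺(aq)]^2).
Solving for the unknown gives log [Cr²⁺(aq)] = 0.354, so [Cr²⁺(aq)] ≈ 2.3 M.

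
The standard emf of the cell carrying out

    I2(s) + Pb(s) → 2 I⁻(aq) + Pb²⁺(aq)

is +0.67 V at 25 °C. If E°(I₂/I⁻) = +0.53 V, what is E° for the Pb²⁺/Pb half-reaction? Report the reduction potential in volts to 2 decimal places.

−0.14 V

In the reaction as written the I₂/I⁻ couple is reduced (cathode) and Pb²⁺/Pb is oxidized (anode), so E°cell = E°(I₂/I⁻) − E°(Pb²⁺/Pb).
E°(Pb²⁺/Pb) = E°(cathode) − E°cell = +0.53 − (+0.67) = −0.14 V.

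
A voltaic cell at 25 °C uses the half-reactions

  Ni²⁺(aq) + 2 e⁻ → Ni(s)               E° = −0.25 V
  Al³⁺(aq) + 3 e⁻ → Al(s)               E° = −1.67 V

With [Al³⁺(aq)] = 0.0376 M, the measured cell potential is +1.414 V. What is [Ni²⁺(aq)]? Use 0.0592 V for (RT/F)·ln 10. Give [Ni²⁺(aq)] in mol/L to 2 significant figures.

With Ni²⁺/Ni at the cathode and Al³⁺/Al at the anode, E°cell = −0.25 − (−1.67) = +1.42 V (n = 6).
From the Nernst equation, log Q = n(E° − E)/0.0592 = 6·(+1.42 − (+1.414))/0.0592 = 0.608.
Balancing electrons gives 3 Ni²⁺(aq) + 2 Al(s) → 3 Ni(s) + 2 Al³⁺(aq); thus Q = [Al³⁺(aq)]^2 / [Ni²⁺(aq)]^3.
Isolating [Ni²⁺(aq)] in Q = 10^{0.608} yields log [Ni²⁺(aq)] = −1.153, i.e. 0.070 M.

0.070 M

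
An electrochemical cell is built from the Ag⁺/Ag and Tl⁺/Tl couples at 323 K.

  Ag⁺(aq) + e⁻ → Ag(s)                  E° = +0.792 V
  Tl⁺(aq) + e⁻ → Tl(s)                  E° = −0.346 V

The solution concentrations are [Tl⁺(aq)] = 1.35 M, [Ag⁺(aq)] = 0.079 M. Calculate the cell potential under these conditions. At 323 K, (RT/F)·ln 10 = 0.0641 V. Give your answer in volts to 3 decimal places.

+1.059 V

The Ag⁺/Ag couple has the more positive E°, so it is the cathode; Tl⁺/Tl is the anode.
The standard potential is +0.792 − (−0.346) = +1.138 V and the balanced reaction transfers n = 1 electron.
Balancing gives Ag⁺(aq) + Tl(s) → Ag(s) + Tl⁺(aq); hence Q = [Tl⁺(aq)] / [Ag⁺(aq)] = 17.1 (log Q = 1.233).
E = E° − (0.0641/n)·log Q = +1.138 − (0.0641/1)(1.233) = +1.059 V.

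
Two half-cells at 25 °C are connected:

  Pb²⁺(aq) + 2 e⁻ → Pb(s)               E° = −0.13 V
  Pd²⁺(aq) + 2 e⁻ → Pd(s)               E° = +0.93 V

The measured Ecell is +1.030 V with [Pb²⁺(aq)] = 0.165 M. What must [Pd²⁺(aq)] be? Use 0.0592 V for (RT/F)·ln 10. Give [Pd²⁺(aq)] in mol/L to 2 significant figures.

0.016 M

With Pd²⁺/Pd at the cathode and Pb²⁺/Pb at the anode, E°cell = +0.93 − (−0.13) = +1.06 V (n = 2).
Since E = E° − (0.0592/n)·log Q, log Q = n(E° − E)/0.0592 = 1.014.
For Pd²⁺(aq) + Pb(s) → Pd(s) + Pb²⁺(aq), the reaction quotient is Q = [Pb²⁺(aq)] / [Pd²⁺(aq)].
Solving for the unknown gives log [Pd²⁺(aq)] = −1.797, so [Pd²⁺(aq)] ≈ 0.016 M.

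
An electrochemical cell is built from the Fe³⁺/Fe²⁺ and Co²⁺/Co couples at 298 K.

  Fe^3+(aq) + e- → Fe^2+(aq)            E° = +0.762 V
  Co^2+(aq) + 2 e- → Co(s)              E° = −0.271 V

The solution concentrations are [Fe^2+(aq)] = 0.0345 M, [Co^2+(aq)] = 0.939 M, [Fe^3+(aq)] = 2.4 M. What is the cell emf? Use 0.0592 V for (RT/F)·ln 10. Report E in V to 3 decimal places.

+1.143 V

Since E°(Fe³⁺/Fe²⁺) > E°(Co²⁺/Co), Fe³⁺/Fe²⁺ serves as the cathode.
E°cell = E°cat − E°an = +0.762 − (−0.271) = +1.033 V; n = 2.
For the overall reaction 2 Fe^3+(aq) + Co(s) → 2 Fe^2+(aq) + Co^2+(aq), Q = ([Fe^2+(aq)]^2·[Co^2+(aq)]) / [Fe^3+(aq)]^2 = 0.000194, giving log Q = −3.712.
By the Nernst equation, E = +1.033 − (0.0592/2)·(−3.712) = +1.143 V.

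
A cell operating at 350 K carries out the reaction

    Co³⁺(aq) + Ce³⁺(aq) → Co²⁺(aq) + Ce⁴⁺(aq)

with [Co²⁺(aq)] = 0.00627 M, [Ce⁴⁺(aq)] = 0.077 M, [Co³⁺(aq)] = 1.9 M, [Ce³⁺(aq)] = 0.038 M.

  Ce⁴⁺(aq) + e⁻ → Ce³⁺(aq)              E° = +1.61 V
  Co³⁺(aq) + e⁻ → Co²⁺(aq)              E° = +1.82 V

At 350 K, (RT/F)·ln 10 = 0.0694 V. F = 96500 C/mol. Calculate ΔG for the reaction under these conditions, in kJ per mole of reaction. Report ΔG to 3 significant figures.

−34.8 kJ/mol

E°cell = +1.82 − (+1.61) = +0.21 V; the balanced reaction transfers n = 1 electron.
The reaction quotient is ([Co²⁺(aq)]·[Ce⁴⁺(aq)]) / ([Co³⁺(aq)]·[Ce³⁺(aq)]) = 0.00669; by Nernst, E = +0.21 − (0.0694/1)(−2.175) = +0.3609 V.
ΔG = −nFE = −(1)(96500)(+0.3609) J/mol = −34.8 kJ/mol.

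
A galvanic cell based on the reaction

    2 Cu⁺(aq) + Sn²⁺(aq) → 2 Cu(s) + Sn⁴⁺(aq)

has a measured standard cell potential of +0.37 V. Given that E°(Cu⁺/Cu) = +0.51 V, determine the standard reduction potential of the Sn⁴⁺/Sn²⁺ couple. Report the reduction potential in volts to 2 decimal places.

In the reaction as written the Cu⁺/Cu couple is reduced (cathode) and Sn⁴⁺/Sn²⁺ is oxidized (anode), so E°cell = E°(Cu⁺/Cu) − E°(Sn⁴⁺/Sn²⁺).
E°(Sn⁴⁺/Sn²⁺) = E°(cathode) − E°cell = +0.51 − (+0.37) = +0.14 V.

+0.14 V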